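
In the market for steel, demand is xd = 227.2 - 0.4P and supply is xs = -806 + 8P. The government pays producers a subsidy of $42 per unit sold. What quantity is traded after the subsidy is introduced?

x' = 194

Pre-subsidy: 227.2 - 0.4P = -806 + 8P gives P* = 123, x* = 178.
With the subsidy, sellers receive Ps = Pb + 42 for each unit, where Pb is the price buyers pay.
Supply in terms of Pb becomes xs = -806 + 8(Pb + 42) = -470 + 8Pb. Setting this equal to demand: 227.2 - 0.4Pb = -470 + 8Pb, so Pb = 83.
Sellers receive Ps = 83 + 42 = 125; x' = 227.2 − 0.4·83 = 194.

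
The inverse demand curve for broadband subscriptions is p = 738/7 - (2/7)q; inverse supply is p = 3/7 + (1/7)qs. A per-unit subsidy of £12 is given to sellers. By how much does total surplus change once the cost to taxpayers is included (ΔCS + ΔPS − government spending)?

Net change in total surplus = -£168

Pre-subsidy: 738/7 - (2/7)q = 3/7 + (1/7)q gives q* = 245 and p* = 248/7.
With the subsidy, sellers receive ps = pb + 12 for each unit, where pb is the price buyers pay.
On the curves, pb = 738/7 - (2/7)q and ps = 3/7 + (1/7)q; the wedge ps − pb = 12 gives 3/7 + (1/7)q − (738/7 - (2/7)q) = 12, so q' = 273.
Then pb = 738/7 − (2/7)·273 = 192/7 and ps = 3/7 + (1/7)·273 = 276/7.
ΔCS = ½(245 + 273)(248/7 − 192/7) = 2072; ΔPS = ½(245 + 273)(276/7 − 248/7) = 1036.
Government spending = 12 × 273 = 3276.
Net change = 2072 + 1036 − 3276 = -168. The loss equals the DWL triangle ½·12·28.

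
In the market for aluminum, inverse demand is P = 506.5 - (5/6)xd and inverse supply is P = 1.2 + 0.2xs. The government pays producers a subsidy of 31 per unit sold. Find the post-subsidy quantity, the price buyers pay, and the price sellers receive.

Pre-subsidy: 506.5 - (5/6)x = 1.2 + 0.2x gives x* = 489 and P* = 99.
With the subsidy, sellers receive Ps = Pb + 31 for each unit, where Pb is the price buyers pay.
On the curves, Pb = 506.5 - (5/6)x and Ps = 1.2 + 0.2x; the wedge Ps − Pb = 31 gives 1.2 + 0.2x − (506.5 - (5/6)x) = 31, so x' = 519.
Then Pb = 506.5 − (5/6)·519 = 74 and Ps = 1.2 + 0.2·519 = 105.

x' = 519; buyers pay 74; sellers receive 105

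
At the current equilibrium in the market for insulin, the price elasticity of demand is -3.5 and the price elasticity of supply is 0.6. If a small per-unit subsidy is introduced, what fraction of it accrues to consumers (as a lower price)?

For a small subsidy around the equilibrium, the benefit split depends on the relative slopes, which at a point are proportional to the elasticities.
Buyer share = εs/(εs + |εd|) = 0.6/(0.6 + 3.5) = 6/41; seller share = |εd|/(εs + |εd|) = 35/41.

Consumer share = 6/41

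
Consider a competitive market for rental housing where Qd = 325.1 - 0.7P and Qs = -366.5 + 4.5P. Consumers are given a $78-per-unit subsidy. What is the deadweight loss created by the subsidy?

Pre-subsidy: 325.1 - 0.7P = -366.5 + 4.5P gives P* = 133, Q* = 232.
With the rebate, buyers effectively pay Pb = Ps − 78, where Ps is the price sellers receive.
Demand in terms of Ps becomes Qd = 325.1 − 0.7(Ps − 78) = 379.7 - 0.7Ps. Setting this equal to supply: 379.7 - 0.7Ps = -366.5 + 4.5Ps, so Ps = 143.5.
Buyers pay Pb = 143.5 − 78 = 65.5; Q' = -366.5 + 4.5·143.5 = 279.25.
The subsidy expands output by 279.25 − 232 = 47.25 past the efficient level; on those units the gap between marginal cost and willingness to pay runs from 0 up to 78.
DWL = ½ × 78 × 47.25 = 1842.75.

Deadweight loss = $1842.75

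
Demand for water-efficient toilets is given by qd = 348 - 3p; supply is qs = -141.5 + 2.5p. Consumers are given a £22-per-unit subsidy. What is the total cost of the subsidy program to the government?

Government cost = £2442

Pre-subsidy: 348 - 3p = -141.5 + 2.5p gives p* = 89, q* = 81.
With the rebate, buyers effectively pay pb = ps − 22, where ps is the price sellers receive.
Demand in terms of ps becomes qd = 348 − 3(ps − 22) = 414 - 3ps. Setting this equal to supply: 414 - 3ps = -141.5 + 2.5ps, so ps = 101.
Buyers pay pb = 101 − 22 = 79; q' = -141.5 + 2.5·101 = 111.
Government outlay = subsidy × quantity = 22 × 111 = 2442.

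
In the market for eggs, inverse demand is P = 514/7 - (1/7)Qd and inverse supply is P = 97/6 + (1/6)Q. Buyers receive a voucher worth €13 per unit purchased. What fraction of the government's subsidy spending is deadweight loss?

DWL / government spending = 21/227

Pre-subsidy: 514/7 - (1/7)Q = 97/6 + (1/6)Q gives Q* = 185 and P* = 47.
With the rebate, buyers effectively pay Pb = Ps − 13, where Ps is the price sellers receive.
On the curves, Pb = 514/7 - (1/7)Q and Ps = 97/6 + (1/6)Q; the wedge Ps − Pb = 13 gives 97/6 + (1/6)Q − (514/7 - (1/7)Q) = 13, so Q' = 227.
Then Pb = 514/7 − (1/7)·227 = 41 and Ps = 97/6 + (1/6)·227 = 54.
ΔCS = ½(185 + 227)(47 − 41) = 1236; ΔPS = ½(185 + 227)(54 − 47) = 1442.
Government spending = 13 × 227 = 2951.
DWL = ½ × 13 × (227 − 185) = 273; fraction = 273 / 2951 = 21/227.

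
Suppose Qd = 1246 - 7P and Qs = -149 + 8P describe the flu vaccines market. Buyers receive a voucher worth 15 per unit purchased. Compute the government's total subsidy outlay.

Government cost = 9765

Pre-subsidy: 1246 - 7P = -149 + 8P gives P* = 93, Q* = 595.
With the rebate, buyers effectively pay Pb = Ps − 15, where Ps is the price sellers receive.
Demand in terms of Ps becomes Qd = 1246 − 7(Ps − 15) = 1351 - 7Ps. Setting this equal to supply: 1351 - 7Ps = -149 + 8Ps, so Ps = 100.
Buyers pay Pb = 100 − 15 = 85; Q' = -149 + 8·100 = 651.
Government outlay = subsidy × quantity = 15 × 651 = 9765.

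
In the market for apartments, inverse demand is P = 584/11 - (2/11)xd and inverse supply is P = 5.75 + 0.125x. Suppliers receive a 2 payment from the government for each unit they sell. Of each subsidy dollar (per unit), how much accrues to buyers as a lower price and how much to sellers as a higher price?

Buyers gain 32/27 per unit; sellers gain 22/27 per unit

Pre-subsidy: 584/11 - (2/11)x = 5.75 + 0.125x gives x* = 4166/27 and P* = 676/27.
With the subsidy, sellers receive Ps = Pb + 2 for each unit, where Pb is the price buyers pay.
On the curves, Pb = 584/11 - (2/11)x and Ps = 5.75 + 0.125x; the wedge Ps − Pb = 2 gives 5.75 + 0.125x − (584/11 - (2/11)x) = 2, so x' = 4342/27.
Then Pb = 584/11 − (2/11)·(4342/27) = 644/27 and Ps = 5.75 + 0.125·(4342/27) = 698/27.
Buyers' price falls by P* − Pb = 676/27 − 644/27 = 32/27; sellers' price rises by Ps − P* = 698/27 − 676/27 = 22/27.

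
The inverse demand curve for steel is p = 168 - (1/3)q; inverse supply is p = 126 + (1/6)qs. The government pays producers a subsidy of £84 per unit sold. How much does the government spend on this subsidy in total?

Government cost = £21168

Pre-subsidy: 168 - (1/3)q = 126 + (1/6)q gives q* = 84 and p* = 140.
With the subsidy, sellers receive ps = pb + 84 for each unit, where pb is the price buyers pay.
On the curves, pb = 168 - (1/3)q and ps = 126 + (1/6)q; the wedge ps − pb = 84 gives 126 + (1/6)q − (168 - (1/3)q) = 84, so q' = 252.
Then pb = 168 − (1/3)·252 = 84 and ps = 126 + (1/6)·252 = 168.
Government outlay = subsidy × quantity = 84 × 252 = 21168.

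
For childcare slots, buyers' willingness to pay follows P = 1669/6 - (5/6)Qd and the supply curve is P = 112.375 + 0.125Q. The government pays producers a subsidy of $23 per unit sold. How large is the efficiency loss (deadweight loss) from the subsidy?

Deadweight loss = $276

Pre-subsidy: 1669/6 - (5/6)Q = 112.375 + 0.125Q gives Q* = 173 and P* = 134.
With the subsidy, sellers receive Ps = Pb + 23 for each unit, where Pb is the price buyers pay.
On the curves, Pb = 1669/6 - (5/6)Q and Ps = 112.375 + 0.125Q; the wedge Ps − Pb = 23 gives 112.375 + 0.125Q − (1669/6 - (5/6)Q) = 23, so Q' = 197.
Then Pb = 1669/6 − (5/6)·197 = 114 and Ps = 112.375 + 0.125·197 = 137.
The subsidy expands output by 197 − 173 = 24 past the efficient level; on those units the gap between marginal cost and willingness to pay runs from 0 up to 23.
DWL = ½ × 23 × 24 = 276.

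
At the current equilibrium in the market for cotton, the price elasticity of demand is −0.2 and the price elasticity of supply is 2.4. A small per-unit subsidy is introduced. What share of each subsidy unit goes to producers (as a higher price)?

For a small subsidy around the equilibrium, the benefit split depends on the relative slopes, which at a point are proportional to the elasticities.
Buyer share = εs/(εs + |εd|) = 2.4/(2.4 + 0.2) = 12/13; seller share = |εd|/(εs + |εd|) = 1/13.
So producers capture 1/13 of the subsidy.

Producer share = 1/13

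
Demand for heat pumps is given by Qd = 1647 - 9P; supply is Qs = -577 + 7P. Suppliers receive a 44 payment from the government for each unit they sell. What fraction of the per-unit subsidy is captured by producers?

Producer share = 0.5625

Pre-subsidy: 1647 - 9P = -577 + 7P gives P* = 139, Q* = 396.
With the subsidy, sellers receive Ps = Pb + 44 for each unit, where Pb is the price buyers pay.
Supply in terms of Pb becomes Qs = -577 + 7(Pb + 44) = -269 + 7Pb. Setting this equal to demand: 1647 - 9Pb = -269 + 7Pb, so Pb = 119.75.
Sellers receive Ps = 119.75 + 44 = 163.75; Q' = 1647 − 9·119.75 = 569.25.
Buyers' price falls by P* − Pb = 139 − 119.75 = 19.25; sellers' price rises by Ps − P* = 163.75 − 139 = 24.75.
So producers capture 24.75/44 = 0.5625 of each unit of subsidy.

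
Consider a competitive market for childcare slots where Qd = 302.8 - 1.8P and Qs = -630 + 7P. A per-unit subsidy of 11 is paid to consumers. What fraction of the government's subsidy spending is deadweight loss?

DWL / government spending = 9/146

Pre-subsidy: 302.8 - 1.8P = -630 + 7P gives P* = 106, Q* = 112.
With the rebate, buyers effectively pay Pb = Ps − 11, where Ps is the price sellers receive.
Demand in terms of Ps becomes Qd = 302.8 − 1.8(Ps − 11) = 322.6 - 1.8Ps. Setting this equal to supply: 322.6 - 1.8Ps = -630 + 7Ps, so Ps = 108.25.
Buyers pay Pb = 108.25 − 11 = 97.25; Q' = -630 + 7·108.25 = 127.75.
ΔCS = ½(112 + 127.75)(106 − 97.25) = 1048.90625; ΔPS = ½(112 + 127.75)(108.25 − 106) = 269.71875.
Government spending = 11 × 127.75 = 1405.25.
DWL = ½ × 11 × (127.75 − 112) = 86.625; fraction = 86.625 / 1405.25 = 9/146.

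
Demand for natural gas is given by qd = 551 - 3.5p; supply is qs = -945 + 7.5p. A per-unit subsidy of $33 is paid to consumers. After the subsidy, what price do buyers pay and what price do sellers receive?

Buyers pay $113.5; sellers receive $146.5

Pre-subsidy: 551 - 3.5p = -945 + 7.5p gives p* = 136, q* = 75.
With the rebate, buyers effectively pay pb = ps − 33, where ps is the price sellers receive.
Demand in terms of ps becomes qd = 551 − 3.5(ps − 33) = 666.5 - 3.5ps. Setting this equal to supply: 666.5 - 3.5ps = -945 + 7.5ps, so ps = 146.5.
Buyers pay pb = 146.5 − 33 = 113.5; q' = -945 + 7.5·146.5 = 153.75.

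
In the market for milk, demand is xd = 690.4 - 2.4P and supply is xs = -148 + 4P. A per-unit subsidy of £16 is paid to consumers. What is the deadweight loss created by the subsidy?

Deadweight loss = £192

Pre-subsidy: 690.4 - 2.4P = -148 + 4P gives P* = 131, x* = 376.
With the rebate, buyers effectively pay Pb = Ps − 16, where Ps is the price sellers receive.
Demand in terms of Ps becomes xd = 690.4 − 2.4(Ps − 16) = 728.8 - 2.4Ps. Setting this equal to supply: 728.8 - 2.4Ps = -148 + 4Ps, so Ps = 137.
Buyers pay Pb = 137 − 16 = 121; x' = -148 + 4·137 = 400.
The subsidy expands output by 400 − 376 = 24 past the efficient level; on those units the gap between marginal cost and willingness to pay runs from 0 up to 16.
DWL = ½ × 16 × 24 = 192.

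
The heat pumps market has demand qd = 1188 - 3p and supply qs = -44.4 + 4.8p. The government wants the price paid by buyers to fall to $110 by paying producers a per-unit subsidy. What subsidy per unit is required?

At a buyer price of 110, quantity demanded is 1188 − 3·110 = 858.
Sellers supply 858 only when they receive ps with -44.4 + 4.8·ps = 858, i.e. ps = 188.
s = ps − pb = 188 − 110 = 78.

Required subsidy s = $78 per unit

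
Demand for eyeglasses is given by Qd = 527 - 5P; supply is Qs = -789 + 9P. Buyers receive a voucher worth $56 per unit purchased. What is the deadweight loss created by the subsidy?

Pre-subsidy: 527 - 5P = -789 + 9P gives P* = 94, Q* = 57.
With the rebate, buyers effectively pay Pb = Ps − 56, where Ps is the price sellers receive.
Demand in terms of Ps becomes Qd = 527 − 5(Ps − 56) = 807 - 5Ps. Setting this equal to supply: 807 - 5Ps = -789 + 9Ps, so Ps = 114.
Buyers pay Pb = 114 − 56 = 58; Q' = -789 + 9·114 = 237.
The subsidy expands output by 237 − 57 = 180 past the efficient level; on those units the gap between marginal cost and willingness to pay runs from 0 up to 56.
DWL = ½ × 56 × 180 = 5040.

Deadweight loss = $5040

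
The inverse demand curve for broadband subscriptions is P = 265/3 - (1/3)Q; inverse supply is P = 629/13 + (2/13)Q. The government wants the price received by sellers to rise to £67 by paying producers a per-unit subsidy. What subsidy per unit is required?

Required subsidy s = £19 per unit

At a seller price of 67, quantity supplied is -314.5 + 6.5·67 = 121.
Buyers absorb 121 only when they pay Pb = 265/3 − (1/3)·121 = 48.
s = Ps − Pb = 67 − 48 = 19.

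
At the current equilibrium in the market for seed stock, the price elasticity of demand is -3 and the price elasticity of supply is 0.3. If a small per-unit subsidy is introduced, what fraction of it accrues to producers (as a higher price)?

Producer share = 10/11

For a small subsidy around the equilibrium, the benefit split depends on the relative slopes, which at a point are proportional to the elasticities.
Buyer share = εs/(εs + |εd|) = 0.3/(0.3 + 3) = 1/11; seller share = |εd|/(εs + |εd|) = 10/11.
So producers capture 10/11 of the subsidy.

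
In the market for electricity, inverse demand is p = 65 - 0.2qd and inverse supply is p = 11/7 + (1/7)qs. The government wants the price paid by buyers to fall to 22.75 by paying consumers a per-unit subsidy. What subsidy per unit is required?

Required subsidy s = 9 per unit

At a buyer price of 22.75, quantity demanded is 325 − 5·22.75 = 211.25.
Sellers supply 211.25 only when they receive ps = 11/7 + (1/7)·211.25 = 31.75.
s = ps − pb = 31.75 − 22.75 = 9.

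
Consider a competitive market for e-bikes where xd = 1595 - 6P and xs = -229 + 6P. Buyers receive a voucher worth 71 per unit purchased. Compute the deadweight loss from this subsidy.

Pre-subsidy: 1595 - 6P = -229 + 6P gives P* = 152, x* = 683.
With the rebate, buyers effectively pay Pb = Ps − 71, where Ps is the price sellers receive.
Demand in terms of Ps becomes xd = 1595 − 6(Ps − 71) = 2021 - 6Ps. Setting this equal to supply: 2021 - 6Ps = -229 + 6Ps, so Ps = 187.5.
Buyers pay Pb = 187.5 − 71 = 116.5; x' = -229 + 6·187.5 = 896.
The subsidy expands output by 896 − 683 = 213 past the efficient level; on those units the gap between marginal cost and willingness to pay runs from 0 up to 71.
DWL = ½ × 71 × 213 = 7561.5.

Deadweight loss = 7561.5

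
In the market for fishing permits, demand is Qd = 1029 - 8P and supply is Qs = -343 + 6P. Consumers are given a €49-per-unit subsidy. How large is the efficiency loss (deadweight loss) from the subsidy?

Deadweight loss = €4116

Pre-subsidy: 1029 - 8P = -343 + 6P gives P* = 98, Q* = 245.
With the rebate, buyers effectively pay Pb = Ps − 49, where Ps is the price sellers receive.
Demand in terms of Ps becomes Qd = 1029 − 8(Ps − 49) = 1421 - 8Ps. Setting this equal to supply: 1421 - 8Ps = -343 + 6Ps, so Ps = 126.
Buyers pay Pb = 126 − 49 = 77; Q' = -343 + 6·126 = 413.
The subsidy expands output by 413 − 245 = 168 past the efficient level; on those units the gap between marginal cost and willingness to pay runs from 0 up to 49.
DWL = ½ × 49 × 168 = 4116.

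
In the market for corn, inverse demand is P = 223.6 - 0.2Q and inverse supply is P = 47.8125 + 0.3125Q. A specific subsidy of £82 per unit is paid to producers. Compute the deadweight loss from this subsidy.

Deadweight loss = £6560

Pre-subsidy: 223.6 - 0.2Q = 47.8125 + 0.3125Q gives Q* = 343 and P* = 155.
With the subsidy, sellers receive Ps = Pb + 82 for each unit, where Pb is the price buyers pay.
On the curves, Pb = 223.6 - 0.2Q and Ps = 47.8125 + 0.3125Q; the wedge Ps − Pb = 82 gives 47.8125 + 0.3125Q − (223.6 - 0.2Q) = 82, so Q' = 503.
Then Pb = 223.6 − 0.2·503 = 123 and Ps = 47.8125 + 0.3125·503 = 205.
The subsidy expands output by 503 − 343 = 160 past the efficient level; on those units the gap between marginal cost and willingness to pay runs from 0 up to 82.
DWL = ½ × 82 × 160 = 6560.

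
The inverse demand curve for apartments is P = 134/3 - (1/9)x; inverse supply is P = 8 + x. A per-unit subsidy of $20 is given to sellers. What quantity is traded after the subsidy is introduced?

Pre-subsidy: 134/3 - (1/9)x = 8 + x gives x* = 33 and P* = 41.
With the subsidy, sellers receive Ps = Pb + 20 for each unit, where Pb is the price buyers pay.
On the curves, Pb = 134/3 - (1/9)x and Ps = 8 + x; the wedge Ps − Pb = 20 gives 8 + x − (134/3 - (1/9)x) = 20, so x' = 51.
Then Pb = 134/3 − (1/9)·51 = 39 and Ps = 8 + 1·51 = 59.

x' = 51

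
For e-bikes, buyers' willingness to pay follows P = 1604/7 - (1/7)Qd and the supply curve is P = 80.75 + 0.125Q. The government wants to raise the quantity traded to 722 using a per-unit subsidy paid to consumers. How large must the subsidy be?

Required subsidy s = 45 per unit

At Q = 722, from the demand curve buyers pay Pb = 1604/7 − (1/7)·722 = 126; from the supply curve sellers need Ps = 80.75 + 0.125·722 = 171.
The subsidy must fill the gap: s = Ps − Pb = 171 − 126 = 45.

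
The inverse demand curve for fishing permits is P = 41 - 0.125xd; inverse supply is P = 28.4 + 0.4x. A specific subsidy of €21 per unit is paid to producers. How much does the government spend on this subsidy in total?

Pre-subsidy: 41 - 0.125x = 28.4 + 0.4x gives x* = 24 and P* = 38.
With the subsidy, sellers receive Ps = Pb + 21 for each unit, where Pb is the price buyers pay.
On the curves, Pb = 41 - 0.125x and Ps = 28.4 + 0.4x; the wedge Ps − Pb = 21 gives 28.4 + 0.4x − (41 - 0.125x) = 21, so x' = 64.
Then Pb = 41 − 0.125·64 = 33 and Ps = 28.4 + 0.4·64 = 54.
Government outlay = subsidy × quantity = 21 × 64 = 1344.

Government cost = €1344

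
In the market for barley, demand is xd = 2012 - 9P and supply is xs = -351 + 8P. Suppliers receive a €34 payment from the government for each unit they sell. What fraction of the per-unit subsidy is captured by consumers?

Pre-subsidy: 2012 - 9P = -351 + 8P gives P* = 139, x* = 761.
With the subsidy, sellers receive Ps = Pb + 34 for each unit, where Pb is the price buyers pay.
Supply in terms of Pb becomes xs = -351 + 8(Pb + 34) = -79 + 8Pb. Setting this equal to demand: 2012 - 9Pb = -79 + 8Pb, so Pb = 123.
Sellers receive Ps = 123 + 34 = 157; x' = 2012 − 9·123 = 905.
Buyers' price falls by P* − Pb = 139 − 123 = 16; sellers' price rises by Ps − P* = 157 − 139 = 18.
So consumers capture 16/34 = 8/17 of each unit of subsidy.

Consumer share = 8/17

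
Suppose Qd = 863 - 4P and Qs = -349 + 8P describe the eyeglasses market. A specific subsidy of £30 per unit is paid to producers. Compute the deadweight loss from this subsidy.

Pre-subsidy: 863 - 4P = -349 + 8P gives P* = 101, Q* = 459.
With the subsidy, sellers receive Ps = Pb + 30 for each unit, where Pb is the price buyers pay.
Supply in terms of Pb becomes Qs = -349 + 8(Pb + 30) = -109 + 8Pb. Setting this equal to demand: 863 - 4Pb = -109 + 8Pb, so Pb = 81.
Sellers receive Ps = 81 + 30 = 111; Q' = 863 − 4·81 = 539.
The subsidy expands output by 539 − 459 = 80 past the efficient level; on those units the gap between marginal cost and willingness to pay runs from 0 up to 30.
DWL = ½ × 30 × 80 = 1200.

Deadweight loss = £1200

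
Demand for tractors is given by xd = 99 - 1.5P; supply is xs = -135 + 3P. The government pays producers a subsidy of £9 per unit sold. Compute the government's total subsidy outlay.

Pre-subsidy: 99 - 1.5P = -135 + 3P gives P* = 52, x* = 21.
With the subsidy, sellers receive Ps = Pb + 9 for each unit, where Pb is the price buyers pay.
Supply in terms of Pb becomes xs = -135 + 3(Pb + 9) = -108 + 3Pb. Setting this equal to demand: 99 - 1.5Pb = -108 + 3Pb, so Pb = 46.
Sellers receive Ps = 46 + 9 = 55; x' = 99 − 1.5·46 = 30.
Government outlay = subsidy × quantity = 9 × 30 = 270.

Government cost = £270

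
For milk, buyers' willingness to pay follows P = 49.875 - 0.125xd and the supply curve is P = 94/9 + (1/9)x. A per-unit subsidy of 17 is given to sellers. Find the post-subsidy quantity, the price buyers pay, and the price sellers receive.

Pre-subsidy: 49.875 - 0.125x = 94/9 + (1/9)x gives x* = 167 and P* = 29.
With the subsidy, sellers receive Ps = Pb + 17 for each unit, where Pb is the price buyers pay.
On the curves, Pb = 49.875 - 0.125x and Ps = 94/9 + (1/9)x; the wedge Ps − Pb = 17 gives 94/9 + (1/9)x − (49.875 - 0.125x) = 17, so x' = 239.
Then Pb = 49.875 − 0.125·239 = 20 and Ps = 94/9 + (1/9)·239 = 37.

x' = 239; buyers pay 20; sellers receive 37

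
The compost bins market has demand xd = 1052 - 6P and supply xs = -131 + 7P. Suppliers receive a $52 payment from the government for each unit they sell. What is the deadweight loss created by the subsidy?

Deadweight loss = $4368

Pre-subsidy: 1052 - 6P = -131 + 7P gives P* = 91, x* = 506.
With the subsidy, sellers receive Ps = Pb + 52 for each unit, where Pb is the price buyers pay.
Supply in terms of Pb becomes xs = -131 + 7(Pb + 52) = 233 + 7Pb. Setting this equal to demand: 1052 - 6Pb = 233 + 7Pb, so Pb = 63.
Sellers receive Ps = 63 + 52 = 115; x' = 1052 − 6·63 = 674.
The subsidy expands output by 674 − 506 = 168 past the efficient level; on those units the gap between marginal cost and willingness to pay runs from 0 up to 52.
DWL = ½ × 52 × 168 = 4368.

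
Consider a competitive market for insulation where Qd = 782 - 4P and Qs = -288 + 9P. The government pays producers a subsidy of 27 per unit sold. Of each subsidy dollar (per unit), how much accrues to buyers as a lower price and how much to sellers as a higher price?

Pre-subsidy: 782 - 4P = -288 + 9P gives P* = 1070/13, Q* = 5886/13.
With the subsidy, sellers receive Ps = Pb + 27 for each unit, where Pb is the price buyers pay.
Supply in terms of Pb becomes Qs = -288 + 9(Pb + 27) = -45 + 9Pb. Setting this equal to demand: 782 - 4Pb = -45 + 9Pb, so Pb = 827/13.
Sellers receive Ps = 827/13 + 27 = 1178/13; Q' = 782 − 4·(827/13) = 6858/13.
Buyers' price falls by P* − Pb = 1070/13 − 827/13 = 243/13; sellers' price rises by Ps − P* = 1178/13 − 1070/13 = 108/13.

Buyers gain 243/13 per unit; sellers gain 108/13 per unit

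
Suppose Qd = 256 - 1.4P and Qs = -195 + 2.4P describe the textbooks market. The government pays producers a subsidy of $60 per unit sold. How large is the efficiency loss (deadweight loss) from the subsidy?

Pre-subsidy: 256 - 1.4P = -195 + 2.4P gives P* = 2255/19, Q* = 1707/19.
With the subsidy, sellers receive Ps = Pb + 60 for each unit, where Pb is the price buyers pay.
Supply in terms of Pb becomes Qs = -195 + 2.4(Pb + 60) = -51 + 2.4Pb. Setting this equal to demand: 256 - 1.4Pb = -51 + 2.4Pb, so Pb = 1535/19.
Sellers receive Ps = 1535/19 + 60 = 2675/19; Q' = 256 − 1.4·(1535/19) = 2715/19.
The subsidy expands output by 2715/19 − 1707/19 = 1008/19 past the efficient level; on those units the gap between marginal cost and willingness to pay runs from 0 up to 60.
DWL = ½ × 60 × 1008/19 = 30240/19.

Deadweight loss = 30240/19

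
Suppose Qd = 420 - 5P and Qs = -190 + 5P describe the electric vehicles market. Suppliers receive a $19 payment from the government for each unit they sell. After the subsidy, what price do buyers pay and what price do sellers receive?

Pre-subsidy: 420 - 5P = -190 + 5P gives P* = 61, Q* = 115.
With the subsidy, sellers receive Ps = Pb + 19 for each unit, where Pb is the price buyers pay.
Supply in terms of Pb becomes Qs = -190 + 5(Pb + 19) = -95 + 5Pb. Setting this equal to demand: 420 - 5Pb = -95 + 5Pb, so Pb = 51.5.
Sellers receive Ps = 51.5 + 19 = 70.5; Q' = 420 − 5·51.5 = 162.5.

Buyers pay $51.5; sellers receive $70.5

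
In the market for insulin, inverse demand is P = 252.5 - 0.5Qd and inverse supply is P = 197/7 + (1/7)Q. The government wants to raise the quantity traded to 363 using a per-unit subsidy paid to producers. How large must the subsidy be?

At Q = 363, from the demand curve buyers pay Pb = 252.5 − 0.5·363 = 71; from the supply curve sellers need Ps = 197/7 + (1/7)·363 = 80.
The subsidy must fill the gap: s = Ps − Pb = 80 − 71 = 9.

Required subsidy s = 9 per unit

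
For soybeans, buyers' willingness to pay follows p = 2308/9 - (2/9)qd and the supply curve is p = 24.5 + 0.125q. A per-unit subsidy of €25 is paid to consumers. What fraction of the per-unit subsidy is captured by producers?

Pre-subsidy: 2308/9 - (2/9)q = 24.5 + 0.125q gives q* = 668 and p* = 108.
With the rebate, buyers effectively pay pb = ps − 25, where ps is the price sellers receive.
On the curves, pb = 2308/9 - (2/9)q and ps = 24.5 + 0.125q; the wedge ps − pb = 25 gives 24.5 + 0.125q − (2308/9 - (2/9)q) = 25, so q' = 740.
Then pb = 2308/9 − (2/9)·740 = 92 and ps = 24.5 + 0.125·740 = 117.
Buyers' price falls by p* − pb = 108 − 92 = 16; sellers' price rises by ps − p* = 117 − 108 = 9.
So producers capture 9/25 = 0.36 of each unit of subsidy.

Producer share = 0.36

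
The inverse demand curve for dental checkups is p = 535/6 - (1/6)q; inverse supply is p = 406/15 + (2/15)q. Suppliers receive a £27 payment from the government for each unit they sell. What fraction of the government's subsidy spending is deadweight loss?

DWL / government spending = 5/33

Pre-subsidy: 535/6 - (1/6)q = 406/15 + (2/15)q gives q* = 207 and p* = 164/3.
With the subsidy, sellers receive ps = pb + 27 for each unit, where pb is the price buyers pay.
On the curves, pb = 535/6 - (1/6)q and ps = 406/15 + (2/15)q; the wedge ps − pb = 27 gives 406/15 + (2/15)q − (535/6 - (1/6)q) = 27, so q' = 297.
Then pb = 535/6 − (1/6)·297 = 119/3 and ps = 406/15 + (2/15)·297 = 200/3.
ΔCS = ½(207 + 297)(164/3 − 119/3) = 3780; ΔPS = ½(207 + 297)(200/3 − 164/3) = 3024.
Government spending = 27 × 297 = 8019.
DWL = ½ × 27 × (297 − 207) = 1215; fraction = 1215 / 8019 = 5/33.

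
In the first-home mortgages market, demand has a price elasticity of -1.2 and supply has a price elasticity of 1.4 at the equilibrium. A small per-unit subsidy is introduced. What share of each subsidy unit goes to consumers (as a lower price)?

Consumer share = 7/13

For a small subsidy around the equilibrium, the benefit split depends on the relative slopes, which at a point are proportional to the elasticities.
Buyer share = εs/(εs + |εd|) = 1.4/(1.4 + 1.2) = 7/13; seller share = |εd|/(εs + |εd|) = 6/13.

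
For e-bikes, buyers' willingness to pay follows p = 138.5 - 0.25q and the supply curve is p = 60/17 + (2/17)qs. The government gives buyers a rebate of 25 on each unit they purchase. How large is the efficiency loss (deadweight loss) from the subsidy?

Deadweight loss = 850

Pre-subsidy: 138.5 - 0.25q = 60/17 + (2/17)q gives q* = 367.12 and p* = 46.72.
With the rebate, buyers effectively pay pb = ps − 25, where ps is the price sellers receive.
On the curves, pb = 138.5 - 0.25q and ps = 60/17 + (2/17)q; the wedge ps − pb = 25 gives 60/17 + (2/17)q − (138.5 - 0.25q) = 25, so q' = 435.12.
Then pb = 138.5 − 0.25·435.12 = 29.72 and ps = 60/17 + (2/17)·435.12 = 54.72.
The subsidy expands output by 435.12 − 367.12 = 68 past the efficient level; on those units the gap between marginal cost and willingness to pay runs from 0 up to 25.
DWL = ½ × 25 × 68 = 850.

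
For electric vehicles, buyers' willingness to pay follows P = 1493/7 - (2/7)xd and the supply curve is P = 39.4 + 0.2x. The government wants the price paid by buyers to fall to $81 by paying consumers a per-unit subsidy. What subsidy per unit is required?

At a buyer price of 81, quantity demanded is 746.5 − 3.5·81 = 463.
Sellers supply 463 only when they receive Ps = 39.4 + 0.2·463 = 132.
s = Ps − Pb = 132 − 81 = 51.

Required subsidy s = $51 per unit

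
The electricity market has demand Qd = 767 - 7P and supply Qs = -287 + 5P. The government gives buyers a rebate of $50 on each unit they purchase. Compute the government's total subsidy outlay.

Pre-subsidy: 767 - 7P = -287 + 5P gives P* = 527/6, Q* = 913/6.
With the rebate, buyers effectively pay Pb = Ps − 50, where Ps is the price sellers receive.
Demand in terms of Ps becomes Qd = 767 − 7(Ps − 50) = 1117 - 7Ps. Setting this equal to supply: 1117 - 7Ps = -287 + 5Ps, so Ps = 117.
Buyers pay Pb = 117 − 50 = 67; Q' = -287 + 5·117 = 298.
Government outlay = subsidy × quantity = 50 × 298 = 14900.

Government cost = $14900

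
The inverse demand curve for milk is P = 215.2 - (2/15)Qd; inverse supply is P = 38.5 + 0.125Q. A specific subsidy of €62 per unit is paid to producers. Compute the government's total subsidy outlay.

Government cost = €57288

Pre-subsidy: 215.2 - (2/15)Q = 38.5 + 0.125Q gives Q* = 684 and P* = 124.
With the subsidy, sellers receive Ps = Pb + 62 for each unit, where Pb is the price buyers pay.
On the curves, Pb = 215.2 - (2/15)Q and Ps = 38.5 + 0.125Q; the wedge Ps − Pb = 62 gives 38.5 + 0.125Q − (215.2 - (2/15)Q) = 62, so Q' = 924.
Then Pb = 215.2 − (2/15)·924 = 92 and Ps = 38.5 + 0.125·924 = 154.
Government outlay = subsidy × quantity = 62 × 924 = 57288.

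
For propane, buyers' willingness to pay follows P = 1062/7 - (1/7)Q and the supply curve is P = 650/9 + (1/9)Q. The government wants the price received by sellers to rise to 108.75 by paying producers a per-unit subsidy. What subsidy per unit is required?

Required subsidy s = 4 per unit

At a seller price of 108.75, quantity supplied is -650 + 9·108.75 = 328.75.
Buyers absorb 328.75 only when they pay Pb = 1062/7 − (1/7)·328.75 = 104.75.
s = Ps − Pb = 108.75 − 104.75 = 4.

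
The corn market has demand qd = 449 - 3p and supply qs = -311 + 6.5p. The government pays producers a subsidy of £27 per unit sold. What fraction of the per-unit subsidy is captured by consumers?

Consumer share = 13/19

Pre-subsidy: 449 - 3p = -311 + 6.5p gives p* = 80, q* = 209.
With the subsidy, sellers receive ps = pb + 27 for each unit, where pb is the price buyers pay.
Supply in terms of pb becomes qs = -311 + 6.5(pb + 27) = -135.5 + 6.5pb. Setting this equal to demand: 449 - 3pb = -135.5 + 6.5pb, so pb = 1169/19.
Sellers receive ps = 1169/19 + 27 = 1682/19; q' = 449 − 3·(1169/19) = 5024/19.
Buyers' price falls by p* − pb = 80 − 1169/19 = 351/19; sellers' price rises by ps − p* = 1682/19 − 80 = 162/19.
So consumers capture (351/19)/27 = 13/19 of each unit of subsidy.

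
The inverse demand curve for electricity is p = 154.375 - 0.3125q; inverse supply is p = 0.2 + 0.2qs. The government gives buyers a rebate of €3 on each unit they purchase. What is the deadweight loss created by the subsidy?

Pre-subsidy: 154.375 - 0.3125q = 0.2 + 0.2q gives q* = 12334/41 and p* = 2475/41.
With the rebate, buyers effectively pay pb = ps − 3, where ps is the price sellers receive.
On the curves, pb = 154.375 - 0.3125q and ps = 0.2 + 0.2q; the wedge ps − pb = 3 gives 0.2 + 0.2q − (154.375 - 0.3125q) = 3, so q' = 12574/41.
Then pb = 154.375 − 0.3125·(12574/41) = 2400/41 and ps = 0.2 + 0.2·(12574/41) = 2523/41.
The subsidy expands output by 12574/41 − 12334/41 = 240/41 past the efficient level; on those units the gap between marginal cost and willingness to pay runs from 0 up to 3.
DWL = ½ × 3 × 240/41 = 360/41.

Deadweight loss = 360/41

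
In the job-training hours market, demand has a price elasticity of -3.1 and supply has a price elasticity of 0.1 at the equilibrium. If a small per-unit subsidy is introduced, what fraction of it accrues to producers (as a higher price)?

Producer share = 0.96875

For a small subsidy around the equilibrium, the benefit split depends on the relative slopes, which at a point are proportional to the elasticities.
Buyer share = εs/(εs + |εd|) = 0.1/(0.1 + 3.1) = 0.03125; seller share = |εd|/(εs + |εd|) = 0.96875.
So producers capture 0.96875 of the subsidy.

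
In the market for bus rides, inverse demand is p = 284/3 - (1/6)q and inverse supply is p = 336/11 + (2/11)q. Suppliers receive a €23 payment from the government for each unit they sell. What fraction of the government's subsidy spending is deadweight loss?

DWL / government spending = 0.132

Pre-subsidy: 284/3 - (1/6)q = 336/11 + (2/11)q gives q* = 184 and p* = 64.
With the subsidy, sellers receive ps = pb + 23 for each unit, where pb is the price buyers pay.
On the curves, pb = 284/3 - (1/6)q and ps = 336/11 + (2/11)q; the wedge ps − pb = 23 gives 336/11 + (2/11)q − (284/3 - (1/6)q) = 23, so q' = 250.
Then pb = 284/3 − (1/6)·250 = 53 and ps = 336/11 + (2/11)·250 = 76.
ΔCS = ½(184 + 250)(64 − 53) = 2387; ΔPS = ½(184 + 250)(76 − 64) = 2604.
Government spending = 23 × 250 = 5750.
DWL = ½ × 23 × (250 − 184) = 759; fraction = 759 / 5750 = 0.132.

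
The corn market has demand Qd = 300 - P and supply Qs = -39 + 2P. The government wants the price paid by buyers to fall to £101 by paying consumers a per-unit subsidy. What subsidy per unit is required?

At a buyer price of 101, quantity demanded is 300 − 1·101 = 199.
Sellers supply 199 only when they receive Ps with -39 + 2·Ps = 199, i.e. Ps = 119.
s = Ps − Pb = 119 − 101 = 18.

Required subsidy s = £18 per unit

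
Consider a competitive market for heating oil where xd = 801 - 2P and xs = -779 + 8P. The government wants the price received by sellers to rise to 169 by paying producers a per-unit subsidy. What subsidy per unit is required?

At a seller price of 169, quantity supplied is -779 + 8·169 = 573.
Buyers absorb 573 only when they pay Pb with 801 − 2·Pb = 573, i.e. Pb = 114.
s = Ps − Pb = 169 − 114 = 55.

Required subsidy s = 55 per unit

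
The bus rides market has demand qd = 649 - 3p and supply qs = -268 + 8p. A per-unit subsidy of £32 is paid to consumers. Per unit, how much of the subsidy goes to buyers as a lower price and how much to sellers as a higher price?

Buyers gain 256/11 per unit; sellers gain 96/11 per unit

Pre-subsidy: 649 - 3p = -268 + 8p gives p* = 917/11, q* = 4388/11.
With the rebate, buyers effectively pay pb = ps − 32, where ps is the price sellers receive.
Demand in terms of ps becomes qd = 649 − 3(ps − 32) = 745 - 3ps. Setting this equal to supply: 745 - 3ps = -268 + 8ps, so ps = 1013/11.
Buyers pay pb = 1013/11 − 32 = 661/11; q' = -268 + 8·(1013/11) = 5156/11.
Buyers' price falls by p* − pb = 917/11 − 661/11 = 256/11; sellers' price rises by ps − p* = 1013/11 − 917/11 = 96/11.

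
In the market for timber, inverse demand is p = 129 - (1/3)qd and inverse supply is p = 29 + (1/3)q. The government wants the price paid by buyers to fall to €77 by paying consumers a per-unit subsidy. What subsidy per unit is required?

Required subsidy s = €4 per unit

At a buyer price of 77, quantity demanded is 387 − 3·77 = 156.
Sellers supply 156 only when they receive ps = 29 + (1/3)·156 = 81.
s = ps − pb = 81 − 77 = 4.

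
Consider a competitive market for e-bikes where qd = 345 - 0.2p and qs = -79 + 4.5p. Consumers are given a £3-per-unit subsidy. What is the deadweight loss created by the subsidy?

Deadweight loss = 81/94

Pre-subsidy: 345 - 0.2p = -79 + 4.5p gives p* = 4240/47, q* = 15367/47.
With the rebate, buyers effectively pay pb = ps − 3, where ps is the price sellers receive.
Demand in terms of ps becomes qd = 345 − 0.2(ps − 3) = 345.6 - 0.2ps. Setting this equal to supply: 345.6 - 0.2ps = -79 + 4.5ps, so ps = 4246/47.
Buyers pay pb = 4246/47 − 3 = 4105/47; q' = -79 + 4.5·(4246/47) = 15394/47.
The subsidy expands output by 15394/47 − 15367/47 = 27/47 past the efficient level; on those units the gap between marginal cost and willingness to pay runs from 0 up to 3.
DWL = ½ × 3 × 27/47 = 81/94.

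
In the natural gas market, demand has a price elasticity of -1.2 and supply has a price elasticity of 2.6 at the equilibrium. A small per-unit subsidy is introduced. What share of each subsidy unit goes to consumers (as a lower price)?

For a small subsidy around the equilibrium, the benefit split depends on the relative slopes, which at a point are proportional to the elasticities.
Buyer share = εs/(εs + |εd|) = 2.6/(2.6 + 1.2) = 13/19; seller share = |εd|/(εs + |εd|) = 6/19.

Consumer share = 13/19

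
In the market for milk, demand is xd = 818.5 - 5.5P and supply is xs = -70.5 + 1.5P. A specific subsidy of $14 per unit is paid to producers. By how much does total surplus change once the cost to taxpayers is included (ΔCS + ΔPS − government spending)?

Net change in total surplus = -$115.5

Pre-subsidy: 818.5 - 5.5P = -70.5 + 1.5P gives P* = 127, x* = 120.
With the subsidy, sellers receive Ps = Pb + 14 for each unit, where Pb is the price buyers pay.
Supply in terms of Pb becomes xs = -70.5 + 1.5(Pb + 14) = -49.5 + 1.5Pb. Setting this equal to demand: 818.5 - 5.5Pb = -49.5 + 1.5Pb, so Pb = 124.
Sellers receive Ps = 124 + 14 = 138; x' = 818.5 − 5.5·124 = 136.5.
ΔCS = ½(120 + 136.5)(127 − 124) = 384.75; ΔPS = ½(120 + 136.5)(138 − 127) = 1410.75.
Government spending = 14 × 136.5 = 1911.
Net change = 384.75 + 1410.75 − 1911 = -115.5. The loss equals the DWL triangle ½·14·16.5.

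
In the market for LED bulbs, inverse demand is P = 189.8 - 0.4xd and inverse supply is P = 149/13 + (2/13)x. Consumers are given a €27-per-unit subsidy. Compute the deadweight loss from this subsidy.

Pre-subsidy: 189.8 - 0.4x = 149/13 + (2/13)x gives x* = 322 and P* = 61.
With the rebate, buyers effectively pay Pb = Ps − 27, where Ps is the price sellers receive.
On the curves, Pb = 189.8 - 0.4x and Ps = 149/13 + (2/13)x; the wedge Ps − Pb = 27 gives 149/13 + (2/13)x − (189.8 - 0.4x) = 27, so x' = 370.75.
Then Pb = 189.8 − 0.4·370.75 = 41.5 and Ps = 149/13 + (2/13)·370.75 = 68.5.
The subsidy expands output by 370.75 − 322 = 48.75 past the efficient level; on those units the gap between marginal cost and willingness to pay runs from 0 up to 27.
DWL = ½ × 27 × 48.75 = 658.125.

Deadweight loss = €658.125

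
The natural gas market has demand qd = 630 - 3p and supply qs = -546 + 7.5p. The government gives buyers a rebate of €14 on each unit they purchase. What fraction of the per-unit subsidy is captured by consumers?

Consumer share = 5/7

Pre-subsidy: 630 - 3p = -546 + 7.5p gives p* = 112, q* = 294.
With the rebate, buyers effectively pay pb = ps − 14, where ps is the price sellers receive.
Demand in terms of ps becomes qd = 630 − 3(ps − 14) = 672 - 3ps. Setting this equal to supply: 672 - 3ps = -546 + 7.5ps, so ps = 116.
Buyers pay pb = 116 − 14 = 102; q' = -546 + 7.5·116 = 324.
Buyers' price falls by p* − pb = 112 − 102 = 10; sellers' price rises by ps − p* = 116 − 112 = 4.
So consumers capture 10/14 = 5/7 of each unit of subsidy.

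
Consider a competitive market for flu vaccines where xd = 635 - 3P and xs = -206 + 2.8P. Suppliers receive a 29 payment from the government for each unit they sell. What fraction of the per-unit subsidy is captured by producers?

Pre-subsidy: 635 - 3P = -206 + 2.8P gives P* = 145, x* = 200.
With the subsidy, sellers receive Ps = Pb + 29 for each unit, where Pb is the price buyers pay.
Supply in terms of Pb becomes xs = -206 + 2.8(Pb + 29) = -124.8 + 2.8Pb. Setting this equal to demand: 635 - 3Pb = -124.8 + 2.8Pb, so Pb = 131.
Sellers receive Ps = 131 + 29 = 160; x' = 635 − 3·131 = 242.
Buyers' price falls by P* − Pb = 145 − 131 = 14; sellers' price rises by Ps − P* = 160 − 145 = 15.
So producers capture 15/29 = 15/29 of each unit of subsidy.

Producer share = 15/29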